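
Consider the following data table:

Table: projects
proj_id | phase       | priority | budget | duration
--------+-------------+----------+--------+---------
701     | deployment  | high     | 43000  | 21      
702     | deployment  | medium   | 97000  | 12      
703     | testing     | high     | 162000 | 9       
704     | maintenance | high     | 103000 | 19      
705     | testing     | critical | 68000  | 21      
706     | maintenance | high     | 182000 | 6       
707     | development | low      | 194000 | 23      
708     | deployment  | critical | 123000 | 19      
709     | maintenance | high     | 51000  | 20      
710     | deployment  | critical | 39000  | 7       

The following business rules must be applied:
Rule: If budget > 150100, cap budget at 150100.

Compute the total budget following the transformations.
974300

Step 1: 3 records have budget > 150100
Step 2: These records originally summed to 538000
Step 3: After capping: 3 × 150100 = 450300
Step 4: Unaffected records sum: 524000
Step 5: Final sum = 450300 + 524000 = 974300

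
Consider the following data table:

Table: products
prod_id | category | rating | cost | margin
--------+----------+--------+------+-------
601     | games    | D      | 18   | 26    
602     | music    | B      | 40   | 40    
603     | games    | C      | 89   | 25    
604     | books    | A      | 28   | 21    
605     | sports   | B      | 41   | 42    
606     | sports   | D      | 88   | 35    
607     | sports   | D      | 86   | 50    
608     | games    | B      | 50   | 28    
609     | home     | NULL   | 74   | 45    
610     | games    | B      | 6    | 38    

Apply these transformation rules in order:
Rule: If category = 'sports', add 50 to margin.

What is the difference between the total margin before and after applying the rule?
150

Step 1: Original sum of margin = 350
Step 2: 3 records have category = 'sports'
Step 3: Each affected record changes by 50
Step 4: Total change = 3 × 50 = 150
Step 5: New sum = 350 + 150 = 500
Step 6: Difference = |500 - 350| = 150
        (Sum increased by 150)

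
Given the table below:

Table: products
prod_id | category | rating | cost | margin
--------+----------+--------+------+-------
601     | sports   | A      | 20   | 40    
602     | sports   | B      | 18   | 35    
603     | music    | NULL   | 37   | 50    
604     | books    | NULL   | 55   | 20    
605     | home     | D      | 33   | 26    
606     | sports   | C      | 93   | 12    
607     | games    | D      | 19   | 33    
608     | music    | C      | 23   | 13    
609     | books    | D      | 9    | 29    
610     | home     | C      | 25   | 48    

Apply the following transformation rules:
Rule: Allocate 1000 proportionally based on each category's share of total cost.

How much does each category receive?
books: 192.77, games: 57.23, home: 174.7, music: 180.72, sports: 394.58

Step 1: Calculate total cost = 332
Step 2: Calculate each category's proportion:
  books: 64/332 = 19.28% → 192.77
  games: 19/332 = 5.72% → 57.23
  home: 58/332 = 17.47% → 174.7
  music: 60/332 = 18.07% → 180.72
  sports: 131/332 = 39.46% → 394.58
Step 3: Verify: sum of allocations ≈ 1000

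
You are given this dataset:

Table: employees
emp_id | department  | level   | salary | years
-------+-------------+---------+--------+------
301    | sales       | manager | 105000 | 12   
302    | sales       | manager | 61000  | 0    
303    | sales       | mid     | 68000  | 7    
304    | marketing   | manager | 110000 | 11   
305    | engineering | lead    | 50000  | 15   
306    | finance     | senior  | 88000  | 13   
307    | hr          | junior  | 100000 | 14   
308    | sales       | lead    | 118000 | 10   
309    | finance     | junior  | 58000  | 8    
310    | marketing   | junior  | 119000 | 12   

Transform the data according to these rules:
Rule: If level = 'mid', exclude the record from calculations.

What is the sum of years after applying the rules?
95

Step 1: Identify records where level = 'mid'
Step 2: The excluded records sum to 7
Step 3: Original total years = 102
Step 4: Remaining total = 102 - 7 = 95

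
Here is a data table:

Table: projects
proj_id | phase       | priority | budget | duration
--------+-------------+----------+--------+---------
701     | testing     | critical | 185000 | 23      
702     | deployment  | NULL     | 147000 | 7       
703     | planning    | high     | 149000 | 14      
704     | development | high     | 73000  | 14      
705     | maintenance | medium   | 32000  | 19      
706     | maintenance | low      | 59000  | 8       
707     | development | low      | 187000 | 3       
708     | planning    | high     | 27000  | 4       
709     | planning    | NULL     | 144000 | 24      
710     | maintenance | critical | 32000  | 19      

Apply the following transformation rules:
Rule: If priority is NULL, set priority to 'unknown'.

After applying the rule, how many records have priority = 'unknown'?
2

Step 1: Count records where priority IS NULL
Step 2: Found 2 records with NULL priority
Step 3: These records will have priority set to 'unknown'
Step 4: Records already having priority = 'unknown': 0
Step 5: Answer: 2 + 0 = 2 records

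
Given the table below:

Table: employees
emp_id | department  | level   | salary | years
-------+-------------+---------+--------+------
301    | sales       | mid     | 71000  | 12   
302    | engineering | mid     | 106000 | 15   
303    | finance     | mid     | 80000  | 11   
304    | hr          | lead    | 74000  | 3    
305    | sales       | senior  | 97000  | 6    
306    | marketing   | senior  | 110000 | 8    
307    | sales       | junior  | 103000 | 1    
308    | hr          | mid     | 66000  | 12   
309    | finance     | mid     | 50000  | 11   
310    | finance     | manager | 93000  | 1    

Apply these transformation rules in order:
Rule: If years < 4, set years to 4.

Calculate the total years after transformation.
87

Step 1: 3 records have years < 4
Step 2: These records originally summed to 5
Step 3: After setting to minimum: 3 × 4 = 12
Step 4: Unaffected records sum: 75
Step 5: Final sum = 12 + 75 = 87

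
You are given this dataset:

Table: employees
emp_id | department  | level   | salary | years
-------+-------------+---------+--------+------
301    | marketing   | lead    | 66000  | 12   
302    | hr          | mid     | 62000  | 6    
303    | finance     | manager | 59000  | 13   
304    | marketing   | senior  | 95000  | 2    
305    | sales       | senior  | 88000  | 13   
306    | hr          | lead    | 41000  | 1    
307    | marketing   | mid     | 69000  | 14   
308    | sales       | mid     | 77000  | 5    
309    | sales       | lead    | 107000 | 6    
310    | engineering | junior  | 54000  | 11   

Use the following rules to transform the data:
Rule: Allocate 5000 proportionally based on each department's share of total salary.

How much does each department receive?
engineering: 376.04, finance: 410.86, hr: 717.27, marketing: 1601.67, sales: 1894.15

Step 1: Calculate total salary = 718000
Step 2: Calculate each department's proportion:
  engineering: 54000/718000 = 7.52% → 376.04
  finance: 59000/718000 = 8.22% → 410.86
  hr: 103000/718000 = 14.35% → 717.27
  marketing: 230000/718000 = 32.03% → 1601.67
  sales: 272000/718000 = 37.88% → 1894.15
Step 3: Verify: sum of allocations ≈ 5000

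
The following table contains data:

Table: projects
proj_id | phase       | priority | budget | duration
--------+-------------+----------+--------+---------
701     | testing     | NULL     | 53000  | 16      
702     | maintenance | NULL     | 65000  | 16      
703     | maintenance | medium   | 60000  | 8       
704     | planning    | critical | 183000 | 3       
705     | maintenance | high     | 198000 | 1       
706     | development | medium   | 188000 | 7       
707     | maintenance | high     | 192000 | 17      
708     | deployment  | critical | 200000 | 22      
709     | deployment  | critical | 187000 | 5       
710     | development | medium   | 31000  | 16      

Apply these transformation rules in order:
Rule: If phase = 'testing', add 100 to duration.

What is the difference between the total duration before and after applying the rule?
100

Step 1: Original sum of duration = 111
Step 2: 1 records have phase = 'testing'
Step 3: Each affected record changes by 100
Step 4: Total change = 1 × 100 = 100
Step 5: New sum = 111 + 100 = 211
Step 6: Difference = |211 - 111| = 100
        (Sum increased by 100)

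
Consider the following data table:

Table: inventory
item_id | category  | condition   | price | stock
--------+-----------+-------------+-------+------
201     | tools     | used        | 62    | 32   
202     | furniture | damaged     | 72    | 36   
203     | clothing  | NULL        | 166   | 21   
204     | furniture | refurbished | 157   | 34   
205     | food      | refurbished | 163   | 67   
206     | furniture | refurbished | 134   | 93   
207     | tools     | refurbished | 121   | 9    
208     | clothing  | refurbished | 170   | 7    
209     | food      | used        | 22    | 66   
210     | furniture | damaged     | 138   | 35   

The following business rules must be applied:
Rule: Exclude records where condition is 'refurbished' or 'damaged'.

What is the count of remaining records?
3

Step 1: Count records to exclude
  - 5 (refurbished) + 2 (damaged) = 7 records
Step 2: Total records: 10
Step 3: Remaining = 10 - 7 = 3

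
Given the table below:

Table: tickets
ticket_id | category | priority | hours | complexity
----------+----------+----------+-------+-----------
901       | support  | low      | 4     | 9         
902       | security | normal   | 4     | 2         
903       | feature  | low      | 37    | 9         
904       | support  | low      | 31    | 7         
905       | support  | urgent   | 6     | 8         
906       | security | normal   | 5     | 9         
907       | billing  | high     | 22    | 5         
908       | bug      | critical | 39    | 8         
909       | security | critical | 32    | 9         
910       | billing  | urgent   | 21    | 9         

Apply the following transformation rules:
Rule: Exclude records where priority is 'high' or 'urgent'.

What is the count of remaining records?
7

Step 1: Count records to exclude
  - 1 (high) + 2 (urgent) = 3 records
Step 2: Total records: 10
Step 3: Remaining = 10 - 3 = 7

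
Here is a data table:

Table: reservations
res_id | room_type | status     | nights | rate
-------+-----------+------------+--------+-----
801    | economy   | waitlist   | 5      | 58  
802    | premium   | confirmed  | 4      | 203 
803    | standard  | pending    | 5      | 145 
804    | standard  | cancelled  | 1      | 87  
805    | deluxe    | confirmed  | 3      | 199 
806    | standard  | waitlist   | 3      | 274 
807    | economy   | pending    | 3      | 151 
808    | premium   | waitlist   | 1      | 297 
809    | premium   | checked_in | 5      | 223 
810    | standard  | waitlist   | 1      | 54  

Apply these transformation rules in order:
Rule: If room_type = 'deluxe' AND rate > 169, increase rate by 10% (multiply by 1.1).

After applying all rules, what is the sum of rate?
1710.9

Step 1: Find records where room_type = 'deluxe' AND rate > 169
Step 2: 1 records match, summing to 199
Step 3: After multiplier: 199 × 1.1 = 218.9
Step 4: Unaffected records sum: 1492
Step 5: Final sum = 218.9 + 1492 = 1710.9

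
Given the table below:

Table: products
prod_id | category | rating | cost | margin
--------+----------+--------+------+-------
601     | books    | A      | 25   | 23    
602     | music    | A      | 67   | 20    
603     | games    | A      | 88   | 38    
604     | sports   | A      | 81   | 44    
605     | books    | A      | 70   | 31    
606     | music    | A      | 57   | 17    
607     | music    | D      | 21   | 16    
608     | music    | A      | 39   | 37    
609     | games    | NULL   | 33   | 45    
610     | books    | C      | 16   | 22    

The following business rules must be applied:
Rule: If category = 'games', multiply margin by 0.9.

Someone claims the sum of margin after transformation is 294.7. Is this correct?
No, the correct result is 284.7.

Step 1: Calculate the correct sum after transformation
Step 2: Apply multiplier 0.9 to records where category = 'games'
Step 3: Correct result = 284.7
Step 4: Claimed result = 294.7
Step 5: 284.7 ≠ 294.7
Conclusion: The claimed result is incorrect. The correct answer is 284.7.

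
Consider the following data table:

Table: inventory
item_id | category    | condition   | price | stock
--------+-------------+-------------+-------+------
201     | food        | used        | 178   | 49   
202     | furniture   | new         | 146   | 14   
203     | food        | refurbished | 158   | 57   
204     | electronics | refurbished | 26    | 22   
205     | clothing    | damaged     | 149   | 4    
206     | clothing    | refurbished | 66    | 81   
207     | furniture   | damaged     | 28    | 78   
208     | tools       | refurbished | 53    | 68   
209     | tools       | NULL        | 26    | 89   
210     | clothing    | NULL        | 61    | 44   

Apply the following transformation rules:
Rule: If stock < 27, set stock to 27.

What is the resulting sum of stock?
547

Step 1: 3 records have stock < 27
Step 2: These records originally summed to 40
Step 3: After setting to minimum: 3 × 27 = 81
Step 4: Unaffected records sum: 466
Step 5: Final sum = 81 + 466 = 547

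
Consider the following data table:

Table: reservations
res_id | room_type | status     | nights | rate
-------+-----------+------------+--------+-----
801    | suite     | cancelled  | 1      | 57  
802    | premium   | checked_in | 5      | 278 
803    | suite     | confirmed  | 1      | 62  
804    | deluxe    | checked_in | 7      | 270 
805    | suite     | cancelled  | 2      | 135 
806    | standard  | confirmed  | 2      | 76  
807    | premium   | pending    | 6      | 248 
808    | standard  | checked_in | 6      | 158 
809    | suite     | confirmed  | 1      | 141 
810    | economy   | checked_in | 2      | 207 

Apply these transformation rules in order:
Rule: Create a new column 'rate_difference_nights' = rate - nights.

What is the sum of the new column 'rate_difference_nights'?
1599

Step 1: For each record, compute rate - nights
Example calculations:
  57 - 1 = 56
  278 - 5 = 273
  62 - 1 = 61
  ...
Step 2: Sum all derived values
Step 3: Total = 1599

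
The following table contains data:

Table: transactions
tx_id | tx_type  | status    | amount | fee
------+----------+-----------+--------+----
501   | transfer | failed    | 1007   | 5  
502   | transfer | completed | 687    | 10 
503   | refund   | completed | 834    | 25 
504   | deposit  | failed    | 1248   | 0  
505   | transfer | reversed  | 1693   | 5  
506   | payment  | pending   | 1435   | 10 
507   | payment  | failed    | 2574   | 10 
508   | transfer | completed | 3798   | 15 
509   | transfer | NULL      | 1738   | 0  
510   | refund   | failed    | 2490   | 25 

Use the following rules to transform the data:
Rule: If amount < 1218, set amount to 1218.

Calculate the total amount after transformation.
18630

Step 1: 3 records have amount < 1218
Step 2: These records originally summed to 2528
Step 3: After setting to minimum: 3 × 1218 = 3654
Step 4: Unaffected records sum: 14976
Step 5: Final sum = 3654 + 14976 = 18630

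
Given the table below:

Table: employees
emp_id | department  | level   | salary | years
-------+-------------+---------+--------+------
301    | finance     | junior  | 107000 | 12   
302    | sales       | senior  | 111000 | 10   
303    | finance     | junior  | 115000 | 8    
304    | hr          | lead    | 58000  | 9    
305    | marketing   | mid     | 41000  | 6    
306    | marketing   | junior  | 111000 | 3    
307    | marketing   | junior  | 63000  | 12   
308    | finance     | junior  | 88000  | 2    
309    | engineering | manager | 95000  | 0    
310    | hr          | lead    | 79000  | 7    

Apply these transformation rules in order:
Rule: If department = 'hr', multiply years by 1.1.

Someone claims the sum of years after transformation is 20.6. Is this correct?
No, the correct result is 70.6.

Step 1: Calculate the correct sum after transformation
Step 2: Apply multiplier 1.1 to records where department = 'hr'
Step 3: Correct result = 70.6
Step 4: Claimed result = 20.6
Step 5: 70.6 ≠ 20.6
Conclusion: The claimed result is incorrect. The correct answer is 70.6.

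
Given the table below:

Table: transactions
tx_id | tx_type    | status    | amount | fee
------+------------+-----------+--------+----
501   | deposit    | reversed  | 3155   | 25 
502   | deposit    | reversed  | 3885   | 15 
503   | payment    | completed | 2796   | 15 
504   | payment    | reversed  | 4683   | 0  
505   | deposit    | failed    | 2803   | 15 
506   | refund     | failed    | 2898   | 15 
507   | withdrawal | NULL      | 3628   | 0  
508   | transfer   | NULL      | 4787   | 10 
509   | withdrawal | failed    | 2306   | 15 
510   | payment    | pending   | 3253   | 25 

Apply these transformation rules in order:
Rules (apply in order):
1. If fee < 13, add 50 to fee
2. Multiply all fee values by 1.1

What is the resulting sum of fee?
313.5

Step 1: Apply Rule 1 - Add 50 to records with fee < 13
  - 3 records affected: 10 + (3 × 50) = 160
  - Unaffected records: 125
  - Sum after Rule 1: 285
Step 2: Apply Rule 2 - Multiply all by 1.1
  - 285 × 1.1 = 313.5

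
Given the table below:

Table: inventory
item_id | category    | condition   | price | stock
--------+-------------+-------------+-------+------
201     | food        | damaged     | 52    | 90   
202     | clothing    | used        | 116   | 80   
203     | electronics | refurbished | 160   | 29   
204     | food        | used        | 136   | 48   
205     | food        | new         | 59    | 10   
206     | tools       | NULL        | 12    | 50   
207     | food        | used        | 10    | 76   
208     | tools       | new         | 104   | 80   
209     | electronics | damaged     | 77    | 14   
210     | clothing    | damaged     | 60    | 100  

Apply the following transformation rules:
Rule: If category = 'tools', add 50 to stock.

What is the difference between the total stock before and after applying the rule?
100

Step 1: Original sum of stock = 577
Step 2: 2 records have category = 'tools'
Step 3: Each affected record changes by 50
Step 4: Total change = 2 × 50 = 100
Step 5: New sum = 577 + 100 = 677
Step 6: Difference = |677 - 577| = 100
        (Sum increased by 100)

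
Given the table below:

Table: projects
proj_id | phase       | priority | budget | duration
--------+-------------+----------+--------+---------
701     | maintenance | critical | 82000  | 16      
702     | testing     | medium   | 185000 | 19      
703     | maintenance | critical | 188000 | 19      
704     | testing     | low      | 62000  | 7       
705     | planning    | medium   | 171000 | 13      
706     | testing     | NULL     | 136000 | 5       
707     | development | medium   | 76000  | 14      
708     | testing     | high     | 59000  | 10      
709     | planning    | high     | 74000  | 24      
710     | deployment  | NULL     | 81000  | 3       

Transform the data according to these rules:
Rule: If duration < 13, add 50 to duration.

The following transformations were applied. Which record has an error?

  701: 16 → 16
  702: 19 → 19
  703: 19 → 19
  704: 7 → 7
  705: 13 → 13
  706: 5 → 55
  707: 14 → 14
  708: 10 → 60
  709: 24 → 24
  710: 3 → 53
Record 704 has an error. The correct transformed value should be 57, not 7.

Step 1: Check each record against the rule
Step 2: Record 704 has duration = 7
Step 3: Since 7 < 13, the bonus should have been applied
Step 4: Correct value = 57, but claimed value = 7
Conclusion: Record 704 has the error.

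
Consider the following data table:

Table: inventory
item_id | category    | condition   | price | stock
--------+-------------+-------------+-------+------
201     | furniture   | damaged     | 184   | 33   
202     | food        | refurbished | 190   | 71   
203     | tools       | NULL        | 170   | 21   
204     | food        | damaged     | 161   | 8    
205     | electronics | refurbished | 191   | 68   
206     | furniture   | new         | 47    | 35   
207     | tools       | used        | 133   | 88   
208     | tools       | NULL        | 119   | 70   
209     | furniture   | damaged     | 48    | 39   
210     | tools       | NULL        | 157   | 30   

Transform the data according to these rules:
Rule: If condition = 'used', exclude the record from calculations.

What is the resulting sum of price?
1267

Step 1: Identify records where condition = 'used'
Step 2: The excluded records sum to 133
Step 3: Original total price = 1400
Step 4: Remaining total = 1400 - 133 = 1267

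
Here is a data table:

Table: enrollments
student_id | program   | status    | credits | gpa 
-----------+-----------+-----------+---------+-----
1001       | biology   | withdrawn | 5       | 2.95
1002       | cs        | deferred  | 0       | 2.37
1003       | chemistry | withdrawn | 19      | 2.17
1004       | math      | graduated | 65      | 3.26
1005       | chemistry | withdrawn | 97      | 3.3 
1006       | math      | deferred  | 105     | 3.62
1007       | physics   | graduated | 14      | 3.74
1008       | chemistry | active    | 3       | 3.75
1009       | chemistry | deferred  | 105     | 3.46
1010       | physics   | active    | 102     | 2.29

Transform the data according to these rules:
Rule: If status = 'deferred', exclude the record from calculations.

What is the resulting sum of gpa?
21.46

Step 1: Identify records where status = 'deferred'
Step 2: The excluded records sum to 9.45
Step 3: Original total gpa = 30.91
Step 4: Remaining total = 30.91 - 9.45 = 21.46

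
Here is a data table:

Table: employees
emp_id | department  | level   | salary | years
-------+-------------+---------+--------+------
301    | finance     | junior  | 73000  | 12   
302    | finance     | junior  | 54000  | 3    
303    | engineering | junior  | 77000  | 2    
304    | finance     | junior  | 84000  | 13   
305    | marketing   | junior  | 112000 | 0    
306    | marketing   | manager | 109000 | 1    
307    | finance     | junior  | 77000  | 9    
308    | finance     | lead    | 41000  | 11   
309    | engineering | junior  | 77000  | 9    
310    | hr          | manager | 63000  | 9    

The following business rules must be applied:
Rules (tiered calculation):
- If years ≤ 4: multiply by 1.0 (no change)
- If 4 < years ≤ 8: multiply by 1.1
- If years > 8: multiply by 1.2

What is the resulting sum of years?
81.6

Step 1: Tier 1 (years ≤ 4): 4 records, sum = 6 × 1.0 = 6.0
Step 2: Tier 2 (4 < years ≤ 8): 0 records, sum = 0 × 1.1 = 0.0
Step 3: Tier 3 (years > 8): 6 records, sum = 63 × 1.2 = 75.6
Step 4: Final sum = 6.0 + 0.0 + 75.6 = 81.6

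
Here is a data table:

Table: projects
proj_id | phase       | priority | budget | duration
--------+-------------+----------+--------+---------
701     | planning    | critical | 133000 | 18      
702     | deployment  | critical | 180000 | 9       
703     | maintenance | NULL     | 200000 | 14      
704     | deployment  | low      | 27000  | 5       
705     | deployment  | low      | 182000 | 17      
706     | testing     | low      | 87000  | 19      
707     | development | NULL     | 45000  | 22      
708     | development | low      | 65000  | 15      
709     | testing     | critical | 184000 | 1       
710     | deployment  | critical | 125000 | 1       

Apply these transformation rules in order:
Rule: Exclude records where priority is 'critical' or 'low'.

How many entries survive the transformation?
2

Step 1: Count records to exclude
  - 4 (critical) + 4 (low) = 8 records
Step 2: Total records: 10
Step 3: Remaining = 10 - 8 = 2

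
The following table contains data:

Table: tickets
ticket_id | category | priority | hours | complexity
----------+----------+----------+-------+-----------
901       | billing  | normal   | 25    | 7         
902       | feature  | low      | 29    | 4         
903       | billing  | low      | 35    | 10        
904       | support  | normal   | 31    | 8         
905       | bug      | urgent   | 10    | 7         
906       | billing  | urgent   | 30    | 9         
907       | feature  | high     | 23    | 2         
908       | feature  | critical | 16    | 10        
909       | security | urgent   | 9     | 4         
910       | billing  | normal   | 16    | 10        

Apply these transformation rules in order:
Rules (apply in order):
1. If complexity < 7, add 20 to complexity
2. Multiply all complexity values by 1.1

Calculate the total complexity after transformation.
144.1

Step 1: Apply Rule 1 - Add 20 to records with complexity < 7
  - 3 records affected: 10 + (3 × 20) = 70
  - Unaffected records: 61
  - Sum after Rule 1: 131
Step 2: Apply Rule 2 - Multiply all by 1.1
  - 131 × 1.1 = 144.1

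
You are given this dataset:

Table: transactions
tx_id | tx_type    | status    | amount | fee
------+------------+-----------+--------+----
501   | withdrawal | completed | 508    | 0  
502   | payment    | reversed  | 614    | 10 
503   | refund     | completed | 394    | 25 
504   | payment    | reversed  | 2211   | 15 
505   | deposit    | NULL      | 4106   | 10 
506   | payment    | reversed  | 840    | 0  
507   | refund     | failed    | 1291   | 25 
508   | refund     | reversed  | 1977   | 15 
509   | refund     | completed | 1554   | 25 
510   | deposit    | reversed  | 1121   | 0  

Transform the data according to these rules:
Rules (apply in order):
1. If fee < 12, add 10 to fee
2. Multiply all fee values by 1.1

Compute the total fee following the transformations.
192.5

Step 1: Apply Rule 1 - Add 10 to records with fee < 12
  - 5 records affected: 20 + (5 × 10) = 70
  - Unaffected records: 105
  - Sum after Rule 1: 175
Step 2: Apply Rule 2 - Multiply all by 1.1
  - 175 × 1.1 = 192.5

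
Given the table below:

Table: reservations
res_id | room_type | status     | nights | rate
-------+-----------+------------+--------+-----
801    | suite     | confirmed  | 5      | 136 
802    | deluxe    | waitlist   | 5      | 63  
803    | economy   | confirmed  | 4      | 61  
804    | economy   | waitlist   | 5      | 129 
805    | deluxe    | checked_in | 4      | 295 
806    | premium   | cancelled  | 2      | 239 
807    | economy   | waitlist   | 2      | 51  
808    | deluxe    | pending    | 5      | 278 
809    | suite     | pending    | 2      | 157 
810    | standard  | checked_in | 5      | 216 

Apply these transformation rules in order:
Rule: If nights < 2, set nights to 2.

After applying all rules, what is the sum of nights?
39

Step 1: 0 records have nights < 2
Step 2: These records originally summed to 0
Step 3: After setting to minimum: 0 × 2 = 0
Step 4: Unaffected records sum: 39
Step 5: Final sum = 0 + 39 = 39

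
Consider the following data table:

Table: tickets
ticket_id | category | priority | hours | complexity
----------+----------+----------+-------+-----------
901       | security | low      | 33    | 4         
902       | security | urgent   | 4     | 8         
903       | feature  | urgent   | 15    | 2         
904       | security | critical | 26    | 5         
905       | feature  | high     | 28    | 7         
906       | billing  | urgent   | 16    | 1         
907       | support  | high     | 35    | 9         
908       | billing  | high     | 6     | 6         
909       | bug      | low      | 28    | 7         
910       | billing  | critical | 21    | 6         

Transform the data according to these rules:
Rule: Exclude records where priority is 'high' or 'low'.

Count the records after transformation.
5

Step 1: Count records to exclude
  - 3 (high) + 2 (low) = 5 records
Step 2: Total records: 10
Step 3: Remaining = 10 - 5 = 5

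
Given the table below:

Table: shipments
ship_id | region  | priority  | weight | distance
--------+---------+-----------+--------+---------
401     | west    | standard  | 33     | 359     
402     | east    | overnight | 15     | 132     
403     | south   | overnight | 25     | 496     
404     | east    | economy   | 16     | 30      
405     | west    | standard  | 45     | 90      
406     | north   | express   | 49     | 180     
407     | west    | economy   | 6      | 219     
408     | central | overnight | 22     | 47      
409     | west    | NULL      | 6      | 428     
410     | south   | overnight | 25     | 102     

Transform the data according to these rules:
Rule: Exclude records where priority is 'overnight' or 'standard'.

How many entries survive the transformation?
4

Step 1: Count records to exclude
  - 4 (overnight) + 2 (standard) = 6 records
Step 2: Total records: 10
Step 3: Remaining = 10 - 6 = 4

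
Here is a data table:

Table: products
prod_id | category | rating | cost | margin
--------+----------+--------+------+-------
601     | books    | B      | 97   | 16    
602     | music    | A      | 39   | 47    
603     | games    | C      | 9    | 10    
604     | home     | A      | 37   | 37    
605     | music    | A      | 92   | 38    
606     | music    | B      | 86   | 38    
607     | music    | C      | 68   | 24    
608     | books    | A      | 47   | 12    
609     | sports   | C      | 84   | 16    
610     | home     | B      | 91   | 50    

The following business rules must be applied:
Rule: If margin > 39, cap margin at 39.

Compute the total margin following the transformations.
269

Step 1: 2 records have margin > 39
Step 2: These records originally summed to 97
Step 3: After capping: 2 × 39 = 78
Step 4: Unaffected records sum: 191
Step 5: Final sum = 78 + 191 = 269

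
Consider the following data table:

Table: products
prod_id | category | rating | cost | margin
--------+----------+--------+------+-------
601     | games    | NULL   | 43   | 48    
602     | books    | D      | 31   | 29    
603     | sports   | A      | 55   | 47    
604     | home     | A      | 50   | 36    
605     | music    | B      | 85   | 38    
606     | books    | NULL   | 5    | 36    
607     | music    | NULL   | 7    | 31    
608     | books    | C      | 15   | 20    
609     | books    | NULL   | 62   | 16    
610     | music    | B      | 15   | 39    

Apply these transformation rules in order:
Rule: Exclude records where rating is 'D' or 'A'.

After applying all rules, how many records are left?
7

Step 1: Count records to exclude
  - 1 (D) + 2 (A) = 3 records
Step 2: Total records: 10
Step 3: Remaining = 10 - 3 = 7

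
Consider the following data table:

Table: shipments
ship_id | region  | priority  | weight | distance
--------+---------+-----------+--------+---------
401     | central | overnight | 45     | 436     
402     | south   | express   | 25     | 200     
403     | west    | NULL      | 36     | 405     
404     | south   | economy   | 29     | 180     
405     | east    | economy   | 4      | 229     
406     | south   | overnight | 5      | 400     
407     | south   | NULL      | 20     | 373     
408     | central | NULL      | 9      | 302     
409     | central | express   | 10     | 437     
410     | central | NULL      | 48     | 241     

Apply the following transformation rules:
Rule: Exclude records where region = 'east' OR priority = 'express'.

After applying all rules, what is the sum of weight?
192

Step 1: Find records where region = 'east' OR priority = 'express'
Step 2: 3 records match, summing to 39
Step 3: Original sum: 231
Step 4: Remaining sum = 231 - 39 = 192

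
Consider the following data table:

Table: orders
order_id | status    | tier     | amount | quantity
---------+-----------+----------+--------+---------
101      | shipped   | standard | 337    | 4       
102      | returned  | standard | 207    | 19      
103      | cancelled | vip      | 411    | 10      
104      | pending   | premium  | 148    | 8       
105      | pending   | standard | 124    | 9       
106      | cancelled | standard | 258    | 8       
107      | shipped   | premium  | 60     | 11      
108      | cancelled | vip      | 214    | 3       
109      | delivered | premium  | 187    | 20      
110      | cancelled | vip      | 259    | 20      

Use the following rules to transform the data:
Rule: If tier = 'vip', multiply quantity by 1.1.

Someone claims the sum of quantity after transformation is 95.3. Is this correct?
No, the correct result is 115.3.

Step 1: Calculate the correct sum after transformation
Step 2: Apply multiplier 1.1 to records where tier = 'vip'
Step 3: Correct result = 115.3
Step 4: Claimed result = 95.3
Step 5: 115.3 ≠ 95.3
Conclusion: The claimed result is incorrect. The correct answer is 115.3.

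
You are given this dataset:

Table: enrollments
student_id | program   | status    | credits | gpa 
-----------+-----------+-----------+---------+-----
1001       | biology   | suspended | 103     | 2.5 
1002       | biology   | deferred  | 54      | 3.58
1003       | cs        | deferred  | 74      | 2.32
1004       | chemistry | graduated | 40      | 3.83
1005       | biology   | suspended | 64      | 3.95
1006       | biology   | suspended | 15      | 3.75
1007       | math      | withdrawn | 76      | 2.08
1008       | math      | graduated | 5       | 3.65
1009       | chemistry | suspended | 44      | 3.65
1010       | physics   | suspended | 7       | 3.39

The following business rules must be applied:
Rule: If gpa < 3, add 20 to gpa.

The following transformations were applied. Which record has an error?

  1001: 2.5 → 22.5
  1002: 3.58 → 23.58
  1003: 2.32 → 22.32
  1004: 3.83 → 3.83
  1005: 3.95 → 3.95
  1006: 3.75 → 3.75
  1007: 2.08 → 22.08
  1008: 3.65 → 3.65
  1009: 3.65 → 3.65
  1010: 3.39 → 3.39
Record 1002 has an error. The correct transformed value should be 3.58, not 23.58.

Step 1: Check each record against the rule
Step 2: Record 1002 has gpa = 3.58
Step 3: Since 3.58 >= 3, the bonus should not have been applied
Step 4: Correct value = 3.58, but claimed value = 23.58
Conclusion: Record 1002 has the error.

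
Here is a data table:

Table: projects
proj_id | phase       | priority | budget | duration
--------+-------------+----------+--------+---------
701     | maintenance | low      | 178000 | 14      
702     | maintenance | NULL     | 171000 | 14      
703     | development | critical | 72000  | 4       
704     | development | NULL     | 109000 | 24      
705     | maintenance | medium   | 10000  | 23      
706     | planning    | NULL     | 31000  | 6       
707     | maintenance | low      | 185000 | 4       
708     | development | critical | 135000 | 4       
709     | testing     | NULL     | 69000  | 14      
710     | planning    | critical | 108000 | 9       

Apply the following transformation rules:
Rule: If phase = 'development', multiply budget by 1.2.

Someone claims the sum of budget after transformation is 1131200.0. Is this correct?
Yes, the result is correct.

Step 1: Calculate the correct sum after transformation
Step 2: Apply multiplier 1.2 to records where phase = 'development'
Step 3: Correct result = 1131200.0
Step 4: Claimed result = 1131200.0
Step 5: 1131200.0 = 1131200.0 ✓
Conclusion: The claimed result is correct.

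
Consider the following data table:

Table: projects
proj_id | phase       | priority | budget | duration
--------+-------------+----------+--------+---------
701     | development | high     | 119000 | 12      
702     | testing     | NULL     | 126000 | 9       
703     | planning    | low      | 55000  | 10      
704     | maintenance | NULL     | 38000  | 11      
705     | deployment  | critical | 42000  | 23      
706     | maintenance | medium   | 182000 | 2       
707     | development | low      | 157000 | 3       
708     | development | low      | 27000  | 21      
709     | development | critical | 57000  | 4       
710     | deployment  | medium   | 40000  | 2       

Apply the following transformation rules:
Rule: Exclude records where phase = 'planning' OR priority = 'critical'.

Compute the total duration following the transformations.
60

Step 1: Find records where phase = 'planning' OR priority = 'critical'
Step 2: 3 records match, summing to 37
Step 3: Original sum: 97
Step 4: Remaining sum = 97 - 37 = 60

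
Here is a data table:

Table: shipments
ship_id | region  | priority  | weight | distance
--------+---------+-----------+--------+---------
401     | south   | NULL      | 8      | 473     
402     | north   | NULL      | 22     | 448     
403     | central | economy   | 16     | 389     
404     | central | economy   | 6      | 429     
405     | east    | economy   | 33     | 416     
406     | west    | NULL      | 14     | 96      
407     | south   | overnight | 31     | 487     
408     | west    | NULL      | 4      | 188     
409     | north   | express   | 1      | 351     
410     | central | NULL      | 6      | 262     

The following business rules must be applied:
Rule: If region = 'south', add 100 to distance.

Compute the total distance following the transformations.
3739

Step 1: Count records where region = 'south': 2
Step 2: Total bonus added: 2 × 100 = 200
Step 3: Original sum of distance: 3539
Step 4: Final sum = 3539 + 200 = 3739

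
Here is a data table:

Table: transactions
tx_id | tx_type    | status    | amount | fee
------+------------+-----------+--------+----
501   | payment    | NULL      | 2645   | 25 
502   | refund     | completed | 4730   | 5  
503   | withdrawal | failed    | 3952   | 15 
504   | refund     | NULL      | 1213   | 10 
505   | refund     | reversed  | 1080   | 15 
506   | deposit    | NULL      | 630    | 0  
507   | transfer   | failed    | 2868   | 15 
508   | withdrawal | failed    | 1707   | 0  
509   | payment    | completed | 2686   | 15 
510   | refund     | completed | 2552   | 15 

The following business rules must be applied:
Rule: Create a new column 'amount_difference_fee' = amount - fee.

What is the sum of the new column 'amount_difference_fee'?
23948

Step 1: For each record, compute amount - fee
Example calculations:
  2645 - 25 = 2620
  4730 - 5 = 4725
  3952 - 15 = 3937
  ...
Step 2: Sum all derived values
Step 3: Total = 23948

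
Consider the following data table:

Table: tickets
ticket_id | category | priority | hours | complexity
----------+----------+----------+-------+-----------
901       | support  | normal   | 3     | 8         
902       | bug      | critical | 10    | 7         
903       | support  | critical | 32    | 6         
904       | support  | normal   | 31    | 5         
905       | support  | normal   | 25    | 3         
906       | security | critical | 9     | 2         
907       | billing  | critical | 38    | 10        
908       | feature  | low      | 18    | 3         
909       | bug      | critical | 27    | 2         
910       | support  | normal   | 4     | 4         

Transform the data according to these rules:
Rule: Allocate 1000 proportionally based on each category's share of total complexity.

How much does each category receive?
billing: 200.0, bug: 180.0, feature: 60.0, security: 40.0, support: 520.0

Step 1: Calculate total complexity = 50
Step 2: Calculate each category's proportion:
  billing: 10/50 = 20.00% → 200.0
  bug: 9/50 = 18.00% → 180.0
  feature: 3/50 = 6.00% → 60.0
  security: 2/50 = 4.00% → 40.0
  support: 26/50 = 52.00% → 520.0
Step 3: Verify: sum of allocations ≈ 1000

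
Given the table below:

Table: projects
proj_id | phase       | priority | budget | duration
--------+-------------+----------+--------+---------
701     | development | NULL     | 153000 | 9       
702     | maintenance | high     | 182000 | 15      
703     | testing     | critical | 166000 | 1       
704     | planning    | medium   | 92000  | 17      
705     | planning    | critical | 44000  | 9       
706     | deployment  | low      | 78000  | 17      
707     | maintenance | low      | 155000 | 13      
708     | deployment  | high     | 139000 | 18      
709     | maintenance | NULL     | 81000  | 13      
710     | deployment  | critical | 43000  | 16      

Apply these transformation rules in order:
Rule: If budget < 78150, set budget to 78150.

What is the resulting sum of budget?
1202450

Step 1: 3 records have budget < 78150
Step 2: These records originally summed to 165000
Step 3: After setting to minimum: 3 × 78150 = 234450
Step 4: Unaffected records sum: 968000
Step 5: Final sum = 234450 + 968000 = 1202450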